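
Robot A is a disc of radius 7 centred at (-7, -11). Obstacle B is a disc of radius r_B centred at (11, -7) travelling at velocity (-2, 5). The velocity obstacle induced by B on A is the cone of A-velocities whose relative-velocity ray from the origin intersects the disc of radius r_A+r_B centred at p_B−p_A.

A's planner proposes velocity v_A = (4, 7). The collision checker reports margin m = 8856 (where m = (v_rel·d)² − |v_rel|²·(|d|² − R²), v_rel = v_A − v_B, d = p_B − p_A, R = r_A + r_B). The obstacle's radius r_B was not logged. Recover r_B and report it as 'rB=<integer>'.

m = 8856
d = (18, 4);  v_rel = (6, 2),  |v_rel|² = 40
v_rel×d = (6)·(4) − (2)·(18) = -12
since m = R²·40 − (-12)²:  R² = (144 + 8856) / 40 = 225
R = √225 = 15  ⇒  r_B = 15 − 7 = 8

rB=8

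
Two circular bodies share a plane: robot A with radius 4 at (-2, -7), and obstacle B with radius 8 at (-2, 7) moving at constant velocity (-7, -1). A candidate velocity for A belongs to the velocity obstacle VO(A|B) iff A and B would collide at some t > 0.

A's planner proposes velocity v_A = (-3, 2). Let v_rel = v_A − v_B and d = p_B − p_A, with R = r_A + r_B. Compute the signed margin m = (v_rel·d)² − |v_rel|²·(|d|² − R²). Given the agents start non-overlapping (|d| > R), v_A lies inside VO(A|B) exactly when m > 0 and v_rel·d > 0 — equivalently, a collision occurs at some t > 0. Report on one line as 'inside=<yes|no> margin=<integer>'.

d = (0, 14),  |d|² = 196;  R = 4+8 = 12,  c = 196−12² = 52
v_rel = (4, 3),  |v_rel|² = 25;  v_rel·d = (4)·(0) + (3)·(14) = 42
25·t² − 84·t + 52 = 0  ⇒  m = 42² − 25·52 = 464
m = 464 > 0,  v_rel·d = 42 > 0  ⇒  inside

inside=yes margin=464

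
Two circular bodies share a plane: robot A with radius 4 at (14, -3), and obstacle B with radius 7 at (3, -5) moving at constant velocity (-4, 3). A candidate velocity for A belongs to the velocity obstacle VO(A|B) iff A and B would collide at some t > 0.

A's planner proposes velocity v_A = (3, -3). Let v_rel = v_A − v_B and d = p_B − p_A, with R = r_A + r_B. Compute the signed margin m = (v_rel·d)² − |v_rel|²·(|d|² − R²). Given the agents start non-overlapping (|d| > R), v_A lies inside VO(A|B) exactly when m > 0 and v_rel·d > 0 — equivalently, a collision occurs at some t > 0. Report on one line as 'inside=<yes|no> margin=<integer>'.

d = (-11, -2),  |d|² = 125;  R = 4+7 = 11,  c = 125−11² = 4
v_rel = (7, -6),  |v_rel|² = 85;  v_rel·d = (7)·(-11) + (-6)·(-2) = -65
85·t² + 130·t + 4 = 0  ⇒  m = (-65)² − 85·4 = 3885
m = 3885 > 0,  v_rel·d = -65 < 0  ⇒  outside

inside=no margin=3885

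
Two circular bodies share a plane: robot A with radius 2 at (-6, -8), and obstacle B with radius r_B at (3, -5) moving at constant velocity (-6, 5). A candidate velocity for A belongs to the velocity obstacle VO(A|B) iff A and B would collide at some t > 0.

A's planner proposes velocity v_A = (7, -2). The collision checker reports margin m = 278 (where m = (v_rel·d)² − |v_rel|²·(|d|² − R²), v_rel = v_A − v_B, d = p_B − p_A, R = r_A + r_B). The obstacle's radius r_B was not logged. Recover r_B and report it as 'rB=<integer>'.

m = 278
d = (9, 3);  v_rel = (13, -7),  |v_rel|² = 218
v_rel×d = (13)·(3) − (-7)·(9) = 102
since m = R²·218 − 102²:  R² = (10404 + 278) / 218 = 49
R = √49 = 7  ⇒  r_B = 7 − 2 = 5

rB=5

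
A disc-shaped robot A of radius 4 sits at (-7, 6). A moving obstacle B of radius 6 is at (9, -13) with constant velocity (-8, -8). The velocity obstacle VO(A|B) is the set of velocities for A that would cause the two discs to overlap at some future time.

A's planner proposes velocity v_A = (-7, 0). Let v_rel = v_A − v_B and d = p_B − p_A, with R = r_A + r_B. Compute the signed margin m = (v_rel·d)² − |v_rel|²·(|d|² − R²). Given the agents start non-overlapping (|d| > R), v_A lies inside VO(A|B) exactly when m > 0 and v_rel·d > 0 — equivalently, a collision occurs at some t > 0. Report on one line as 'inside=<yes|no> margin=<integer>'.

d = (16, -19),  |d|² = 617;  R = 4+6 = 10,  c = 617−10² = 517
v_rel = (1, 8),  |v_rel|² = 65;  v_rel·d = (1)·(16) + (8)·(-19) = -136
65·t² + 272·t + 517 = 0  ⇒  m = (-136)² − 65·517 = -15109
m = -15109 < 0,  v_rel·d = -136 < 0  ⇒  outside

inside=no margin=-15109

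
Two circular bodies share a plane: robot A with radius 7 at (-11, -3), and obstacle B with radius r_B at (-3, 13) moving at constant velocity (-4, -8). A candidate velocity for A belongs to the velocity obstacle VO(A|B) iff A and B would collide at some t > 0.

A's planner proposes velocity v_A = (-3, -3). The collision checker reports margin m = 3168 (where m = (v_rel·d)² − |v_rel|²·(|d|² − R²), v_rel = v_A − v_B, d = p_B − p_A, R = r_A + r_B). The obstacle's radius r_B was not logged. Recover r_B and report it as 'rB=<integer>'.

m = 3168
d = (8, 16);  v_rel = (1, 5),  |v_rel|² = 26
v_rel×d = (1)·(16) − (5)·(8) = -24
since m = R²·26 − (-24)²:  R² = (576 + 3168) / 26 = 144
R = √144 = 12  ⇒  r_B = 12 − 7 = 5

rB=5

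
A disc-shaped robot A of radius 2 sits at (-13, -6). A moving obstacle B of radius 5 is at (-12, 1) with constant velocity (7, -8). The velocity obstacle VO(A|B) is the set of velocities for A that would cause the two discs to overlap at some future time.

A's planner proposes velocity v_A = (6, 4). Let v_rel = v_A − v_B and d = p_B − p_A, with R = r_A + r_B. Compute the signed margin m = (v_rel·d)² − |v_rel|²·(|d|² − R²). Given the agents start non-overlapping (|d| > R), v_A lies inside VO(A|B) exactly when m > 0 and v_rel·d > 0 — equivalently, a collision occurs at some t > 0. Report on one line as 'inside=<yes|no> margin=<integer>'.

d = (1, 7),  |d|² = 50;  R = 2+5 = 7,  c = 50−7² = 1
v_rel = (-1, 12),  |v_rel|² = 145;  v_rel·d = (-1)·(1) + (12)·(7) = 83
145·t² − 166·t + 1 = 0  ⇒  m = 83² − 145·1 = 6744
m = 6744 > 0,  v_rel·d = 83 > 0  ⇒  inside

inside=yes margin=6744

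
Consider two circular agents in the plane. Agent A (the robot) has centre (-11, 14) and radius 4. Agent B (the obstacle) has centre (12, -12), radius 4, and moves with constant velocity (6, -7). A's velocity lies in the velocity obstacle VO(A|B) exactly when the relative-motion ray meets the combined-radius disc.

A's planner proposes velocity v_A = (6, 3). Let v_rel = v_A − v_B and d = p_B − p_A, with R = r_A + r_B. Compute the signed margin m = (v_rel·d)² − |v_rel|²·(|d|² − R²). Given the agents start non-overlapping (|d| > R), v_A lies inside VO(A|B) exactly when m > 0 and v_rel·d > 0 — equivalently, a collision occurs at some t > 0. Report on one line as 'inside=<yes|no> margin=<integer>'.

d = (23, -26),  |d|² = 1205;  R = 4+4 = 8,  c = 1205−8² = 1141
v_rel = (0, 10),  |v_rel|² = 100;  v_rel·d = (0)·(23) + (10)·(-26) = -260
100·t² + 520·t + 1141 = 0  ⇒  m = (-260)² − 100·1141 = -46500
m = -46500 < 0,  v_rel·d = -260 < 0  ⇒  outside

inside=no margin=-46500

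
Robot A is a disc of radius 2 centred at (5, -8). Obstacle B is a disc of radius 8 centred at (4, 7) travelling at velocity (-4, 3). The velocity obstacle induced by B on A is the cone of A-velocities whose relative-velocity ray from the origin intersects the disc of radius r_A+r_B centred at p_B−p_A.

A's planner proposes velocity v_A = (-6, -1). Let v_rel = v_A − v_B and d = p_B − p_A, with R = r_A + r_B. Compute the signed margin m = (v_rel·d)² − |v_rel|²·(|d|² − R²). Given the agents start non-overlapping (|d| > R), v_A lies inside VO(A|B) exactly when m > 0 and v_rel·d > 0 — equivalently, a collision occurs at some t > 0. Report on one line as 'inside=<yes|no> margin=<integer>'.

d = (-1, 15),  |d|² = 226;  R = 2+8 = 10,  c = 226−10² = 126
v_rel = (-2, -4),  |v_rel|² = 20;  v_rel·d = (-2)·(-1) + (-4)·(15) = -58
20·t² + 116·t + 126 = 0  ⇒  m = (-58)² − 20·126 = 844
m = 844 > 0,  v_rel·d = -58 < 0  ⇒  outside

inside=no margin=844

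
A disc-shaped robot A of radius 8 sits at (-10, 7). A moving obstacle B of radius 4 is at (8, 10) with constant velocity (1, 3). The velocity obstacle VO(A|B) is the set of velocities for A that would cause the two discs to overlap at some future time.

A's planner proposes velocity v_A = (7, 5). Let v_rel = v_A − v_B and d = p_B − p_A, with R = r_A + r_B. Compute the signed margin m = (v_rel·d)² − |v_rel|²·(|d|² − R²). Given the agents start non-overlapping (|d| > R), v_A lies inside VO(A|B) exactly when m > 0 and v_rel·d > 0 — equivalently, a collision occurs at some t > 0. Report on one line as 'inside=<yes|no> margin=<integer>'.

d = (18, 3),  |d|² = 333;  R = 8+4 = 12,  c = 333−12² = 189
v_rel = (6, 2),  |v_rel|² = 40;  v_rel·d = (6)·(18) + (2)·(3) = 114
40·t² − 228·t + 189 = 0  ⇒  m = 114² − 40·189 = 5436
m = 5436 > 0,  v_rel·d = 114 > 0  ⇒  inside

inside=yes margin=5436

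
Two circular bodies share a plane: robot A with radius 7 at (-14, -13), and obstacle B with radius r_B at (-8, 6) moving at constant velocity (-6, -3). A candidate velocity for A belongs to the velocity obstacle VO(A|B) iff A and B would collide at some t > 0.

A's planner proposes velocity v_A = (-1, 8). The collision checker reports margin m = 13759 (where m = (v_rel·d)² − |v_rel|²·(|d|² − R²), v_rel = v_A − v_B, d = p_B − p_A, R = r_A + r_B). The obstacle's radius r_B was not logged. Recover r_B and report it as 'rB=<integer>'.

m = 13759
d = (6, 19);  v_rel = (5, 11),  |v_rel|² = 146
v_rel×d = (5)·(19) − (11)·(6) = 29
since m = R²·146 − 29²:  R² = (841 + 13759) / 146 = 100
R = √100 = 10  ⇒  r_B = 10 − 7 = 3

rB=3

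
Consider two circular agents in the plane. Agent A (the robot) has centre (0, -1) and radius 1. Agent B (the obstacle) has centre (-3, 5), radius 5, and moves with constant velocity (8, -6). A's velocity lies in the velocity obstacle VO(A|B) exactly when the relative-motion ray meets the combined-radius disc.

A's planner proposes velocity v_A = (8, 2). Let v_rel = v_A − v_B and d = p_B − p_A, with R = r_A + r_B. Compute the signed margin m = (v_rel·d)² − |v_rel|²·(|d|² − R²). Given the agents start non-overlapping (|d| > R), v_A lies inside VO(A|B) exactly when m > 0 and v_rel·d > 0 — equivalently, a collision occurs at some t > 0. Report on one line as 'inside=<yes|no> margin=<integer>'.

d = (-3, 6),  |d|² = 45;  R = 1+5 = 6,  c = 45−6² = 9
v_rel = (0, 8),  |v_rel|² = 64;  v_rel·d = (0)·(-3) + (8)·(6) = 48
64·t² − 96·t + 9 = 0  ⇒  m = 48² − 64·9 = 1728
m = 1728 > 0,  v_rel·d = 48 > 0  ⇒  inside

inside=yes margin=1728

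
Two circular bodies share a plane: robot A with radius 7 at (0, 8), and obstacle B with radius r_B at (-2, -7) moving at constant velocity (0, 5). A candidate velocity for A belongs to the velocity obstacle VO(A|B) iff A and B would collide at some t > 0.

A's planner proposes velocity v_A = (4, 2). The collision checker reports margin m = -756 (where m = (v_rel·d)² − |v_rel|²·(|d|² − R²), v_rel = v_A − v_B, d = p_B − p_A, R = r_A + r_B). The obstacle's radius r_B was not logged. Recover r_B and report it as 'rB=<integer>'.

m = -756
d = (-2, -15);  v_rel = (4, -3),  |v_rel|² = 25
v_rel×d = (4)·(-15) − (-3)·(-2) = -66
since m = R²·25 − (-66)²:  R² = (4356 + -756) / 25 = 144
R = √144 = 12  ⇒  r_B = 12 − 7 = 5

rB=5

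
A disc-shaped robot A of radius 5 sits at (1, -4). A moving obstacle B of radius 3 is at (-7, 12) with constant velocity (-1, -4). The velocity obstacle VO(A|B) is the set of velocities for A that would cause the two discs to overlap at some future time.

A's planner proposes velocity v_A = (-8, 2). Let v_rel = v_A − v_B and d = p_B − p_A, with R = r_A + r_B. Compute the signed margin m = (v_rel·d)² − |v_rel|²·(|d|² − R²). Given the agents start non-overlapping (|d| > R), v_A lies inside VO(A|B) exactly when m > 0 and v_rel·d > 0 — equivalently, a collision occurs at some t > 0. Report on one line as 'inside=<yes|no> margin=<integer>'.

d = (-8, 16),  |d|² = 320;  R = 5+3 = 8,  c = 320−8² = 256
v_rel = (-7, 6),  |v_rel|² = 85;  v_rel·d = (-7)·(-8) + (6)·(16) = 152
85·t² − 304·t + 256 = 0  ⇒  m = 152² − 85·256 = 1344
m = 1344 > 0,  v_rel·d = 152 > 0  ⇒  inside

inside=yes margin=1344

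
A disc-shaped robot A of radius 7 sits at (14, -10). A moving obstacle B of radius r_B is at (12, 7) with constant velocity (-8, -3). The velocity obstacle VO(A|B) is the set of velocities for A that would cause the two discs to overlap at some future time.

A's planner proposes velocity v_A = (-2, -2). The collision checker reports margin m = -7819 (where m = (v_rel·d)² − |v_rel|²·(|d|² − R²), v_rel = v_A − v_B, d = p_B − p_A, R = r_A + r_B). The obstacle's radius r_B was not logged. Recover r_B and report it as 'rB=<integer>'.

m = -7819
d = (-2, 17);  v_rel = (6, 1),  |v_rel|² = 37
v_rel×d = (6)·(17) − (1)·(-2) = 104
since m = R²·37 − 104²:  R² = (10816 + -7819) / 37 = 81
R = √81 = 9  ⇒  r_B = 9 − 7 = 2

rB=2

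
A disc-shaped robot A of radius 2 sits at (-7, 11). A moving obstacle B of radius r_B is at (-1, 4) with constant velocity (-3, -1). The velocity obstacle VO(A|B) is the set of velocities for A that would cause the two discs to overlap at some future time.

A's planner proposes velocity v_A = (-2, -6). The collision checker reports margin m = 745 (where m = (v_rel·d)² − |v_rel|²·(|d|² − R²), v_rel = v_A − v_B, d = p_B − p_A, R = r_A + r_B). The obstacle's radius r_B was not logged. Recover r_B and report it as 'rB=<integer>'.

m = 745
d = (6, -7);  v_rel = (1, -5),  |v_rel|² = 26
v_rel×d = (1)·(-7) − (-5)·(6) = 23
since m = R²·26 − 23²:  R² = (529 + 745) / 26 = 49
R = √49 = 7  ⇒  r_B = 7 − 2 = 5

rB=5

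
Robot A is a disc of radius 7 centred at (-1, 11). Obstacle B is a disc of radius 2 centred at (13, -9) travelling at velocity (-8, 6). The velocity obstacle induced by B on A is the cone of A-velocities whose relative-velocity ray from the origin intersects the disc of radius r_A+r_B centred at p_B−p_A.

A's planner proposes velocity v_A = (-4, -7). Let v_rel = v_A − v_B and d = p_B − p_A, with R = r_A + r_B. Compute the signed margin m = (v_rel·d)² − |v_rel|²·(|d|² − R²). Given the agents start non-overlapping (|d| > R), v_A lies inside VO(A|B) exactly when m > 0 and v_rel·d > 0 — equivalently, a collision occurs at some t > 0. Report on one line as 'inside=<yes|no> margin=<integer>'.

d = (14, -20),  |d|² = 596;  R = 7+2 = 9,  c = 596−9² = 515
v_rel = (4, -13),  |v_rel|² = 185;  v_rel·d = (4)·(14) + (-13)·(-20) = 316
185·t² − 632·t + 515 = 0  ⇒  m = 316² − 185·515 = 4581
m = 4581 > 0,  v_rel·d = 316 > 0  ⇒  inside

inside=yes margin=4581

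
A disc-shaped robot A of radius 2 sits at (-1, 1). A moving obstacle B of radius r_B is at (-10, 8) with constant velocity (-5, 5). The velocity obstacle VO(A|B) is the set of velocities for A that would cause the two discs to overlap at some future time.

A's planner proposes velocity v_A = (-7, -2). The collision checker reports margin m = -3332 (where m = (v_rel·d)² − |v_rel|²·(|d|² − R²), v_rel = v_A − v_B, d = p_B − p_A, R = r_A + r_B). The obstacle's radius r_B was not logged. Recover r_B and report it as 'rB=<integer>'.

m = -3332
d = (-9, 7);  v_rel = (-2, -7),  |v_rel|² = 53
v_rel×d = (-2)·(7) − (-7)·(-9) = -77
since m = R²·53 − (-77)²:  R² = (5929 + -3332) / 53 = 49
R = √49 = 7  ⇒  r_B = 7 − 2 = 5

rB=5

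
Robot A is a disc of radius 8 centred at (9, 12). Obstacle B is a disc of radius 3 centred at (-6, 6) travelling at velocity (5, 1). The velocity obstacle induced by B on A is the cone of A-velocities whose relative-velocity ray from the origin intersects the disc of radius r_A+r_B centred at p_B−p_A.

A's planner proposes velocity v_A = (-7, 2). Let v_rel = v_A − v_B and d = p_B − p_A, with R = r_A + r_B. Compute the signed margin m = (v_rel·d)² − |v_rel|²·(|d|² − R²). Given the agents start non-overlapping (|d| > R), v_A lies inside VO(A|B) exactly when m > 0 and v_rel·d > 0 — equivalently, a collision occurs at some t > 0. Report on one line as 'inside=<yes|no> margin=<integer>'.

d = (-15, -6),  |d|² = 261;  R = 8+3 = 11,  c = 261−11² = 140
v_rel = (-12, 1),  |v_rel|² = 145;  v_rel·d = (-12)·(-15) + (1)·(-6) = 174
145·t² − 348·t + 140 = 0  ⇒  m = 174² − 145·140 = 9976
m = 9976 > 0,  v_rel·d = 174 > 0  ⇒  inside

inside=yes margin=9976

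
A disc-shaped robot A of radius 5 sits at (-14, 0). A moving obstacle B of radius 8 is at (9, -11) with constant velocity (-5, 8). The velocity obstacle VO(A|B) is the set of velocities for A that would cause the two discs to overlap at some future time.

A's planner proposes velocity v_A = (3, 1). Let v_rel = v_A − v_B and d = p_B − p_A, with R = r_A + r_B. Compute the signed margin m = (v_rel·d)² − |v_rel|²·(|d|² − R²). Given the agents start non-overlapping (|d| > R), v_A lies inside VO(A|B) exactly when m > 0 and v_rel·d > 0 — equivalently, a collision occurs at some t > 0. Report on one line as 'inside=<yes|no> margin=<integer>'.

d = (23, -11),  |d|² = 650;  R = 5+8 = 13,  c = 650−13² = 481
v_rel = (8, -7),  |v_rel|² = 113;  v_rel·d = (8)·(23) + (-7)·(-11) = 261
113·t² − 522·t + 481 = 0  ⇒  m = 261² − 113·481 = 13768
m = 13768 > 0,  v_rel·d = 261 > 0  ⇒  inside

inside=yes margin=13768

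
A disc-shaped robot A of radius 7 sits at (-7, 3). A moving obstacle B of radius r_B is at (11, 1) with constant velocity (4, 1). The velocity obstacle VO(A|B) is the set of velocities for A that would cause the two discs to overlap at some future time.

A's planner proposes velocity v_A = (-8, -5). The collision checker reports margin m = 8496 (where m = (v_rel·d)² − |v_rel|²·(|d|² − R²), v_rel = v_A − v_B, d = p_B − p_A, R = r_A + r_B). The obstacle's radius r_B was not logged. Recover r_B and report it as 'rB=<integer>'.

m = 8496
d = (18, -2);  v_rel = (-12, -6),  |v_rel|² = 180
v_rel×d = (-12)·(-2) − (-6)·(18) = 132
since m = R²·180 − 132²:  R² = (17424 + 8496) / 180 = 144
R = √144 = 12  ⇒  r_B = 12 − 7 = 5

rB=5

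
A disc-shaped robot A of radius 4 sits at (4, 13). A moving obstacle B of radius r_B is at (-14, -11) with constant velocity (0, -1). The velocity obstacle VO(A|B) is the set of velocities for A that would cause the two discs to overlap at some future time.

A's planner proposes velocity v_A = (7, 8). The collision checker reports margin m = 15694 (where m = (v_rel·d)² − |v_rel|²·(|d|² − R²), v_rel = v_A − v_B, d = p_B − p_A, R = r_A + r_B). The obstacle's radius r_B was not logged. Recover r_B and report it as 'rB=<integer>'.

m = 15694
d = (-18, -24);  v_rel = (7, 9),  |v_rel|² = 130
v_rel×d = (7)·(-24) − (9)·(-18) = -6
since m = R²·130 − (-6)²:  R² = (36 + 15694) / 130 = 121
R = √121 = 11  ⇒  r_B = 11 − 4 = 7

rB=7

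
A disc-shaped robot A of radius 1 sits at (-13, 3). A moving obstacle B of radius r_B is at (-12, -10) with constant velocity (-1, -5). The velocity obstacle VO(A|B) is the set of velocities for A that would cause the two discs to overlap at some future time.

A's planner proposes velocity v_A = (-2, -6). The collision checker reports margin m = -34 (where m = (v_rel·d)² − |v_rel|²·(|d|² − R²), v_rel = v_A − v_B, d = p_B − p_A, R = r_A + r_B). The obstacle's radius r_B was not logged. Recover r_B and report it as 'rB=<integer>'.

m = -34
d = (1, -13);  v_rel = (-1, -1),  |v_rel|² = 2
v_rel×d = (-1)·(-13) − (-1)·(1) = 14
since m = R²·2 − 14²:  R² = (196 + -34) / 2 = 81
R = √81 = 9  ⇒  r_B = 9 − 1 = 8

rB=8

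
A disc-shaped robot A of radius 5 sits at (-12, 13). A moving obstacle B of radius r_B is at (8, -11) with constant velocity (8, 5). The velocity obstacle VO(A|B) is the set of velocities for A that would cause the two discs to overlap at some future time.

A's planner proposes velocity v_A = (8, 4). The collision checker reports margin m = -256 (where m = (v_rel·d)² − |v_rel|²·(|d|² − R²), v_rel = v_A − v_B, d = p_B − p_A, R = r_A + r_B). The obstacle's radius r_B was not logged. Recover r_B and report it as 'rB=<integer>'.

m = -256
d = (20, -24);  v_rel = (0, -1),  |v_rel|² = 1
v_rel×d = (0)·(-24) − (-1)·(20) = 20
since m = R²·1 − 20²:  R² = (400 + -256) / 1 = 144
R = √144 = 12  ⇒  r_B = 12 − 5 = 7

rB=7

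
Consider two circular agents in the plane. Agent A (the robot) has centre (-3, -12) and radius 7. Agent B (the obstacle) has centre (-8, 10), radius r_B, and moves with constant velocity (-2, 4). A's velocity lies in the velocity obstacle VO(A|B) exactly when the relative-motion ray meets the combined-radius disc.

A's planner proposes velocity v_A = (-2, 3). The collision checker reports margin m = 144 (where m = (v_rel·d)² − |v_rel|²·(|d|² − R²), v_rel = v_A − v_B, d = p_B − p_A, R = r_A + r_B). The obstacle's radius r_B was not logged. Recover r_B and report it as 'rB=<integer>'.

m = 144
d = (-5, 22);  v_rel = (0, -1),  |v_rel|² = 1
v_rel×d = (0)·(22) − (-1)·(-5) = -5
since m = R²·1 − (-5)²:  R² = (25 + 144) / 1 = 169
R = √169 = 13  ⇒  r_B = 13 − 7 = 6

rB=6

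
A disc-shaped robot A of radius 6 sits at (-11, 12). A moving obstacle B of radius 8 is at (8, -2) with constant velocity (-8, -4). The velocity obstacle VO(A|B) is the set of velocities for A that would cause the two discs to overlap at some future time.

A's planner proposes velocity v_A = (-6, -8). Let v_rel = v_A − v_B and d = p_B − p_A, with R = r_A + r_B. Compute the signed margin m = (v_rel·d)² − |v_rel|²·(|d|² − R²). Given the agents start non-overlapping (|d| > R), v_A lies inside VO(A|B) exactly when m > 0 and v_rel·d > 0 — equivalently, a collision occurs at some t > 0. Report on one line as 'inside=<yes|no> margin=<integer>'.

d = (19, -14),  |d|² = 557;  R = 6+8 = 14,  c = 557−14² = 361
v_rel = (2, -4),  |v_rel|² = 20;  v_rel·d = (2)·(19) + (-4)·(-14) = 94
20·t² − 188·t + 361 = 0  ⇒  m = 94² − 20·361 = 1616
m = 1616 > 0,  v_rel·d = 94 > 0  ⇒  inside

inside=yes margin=1616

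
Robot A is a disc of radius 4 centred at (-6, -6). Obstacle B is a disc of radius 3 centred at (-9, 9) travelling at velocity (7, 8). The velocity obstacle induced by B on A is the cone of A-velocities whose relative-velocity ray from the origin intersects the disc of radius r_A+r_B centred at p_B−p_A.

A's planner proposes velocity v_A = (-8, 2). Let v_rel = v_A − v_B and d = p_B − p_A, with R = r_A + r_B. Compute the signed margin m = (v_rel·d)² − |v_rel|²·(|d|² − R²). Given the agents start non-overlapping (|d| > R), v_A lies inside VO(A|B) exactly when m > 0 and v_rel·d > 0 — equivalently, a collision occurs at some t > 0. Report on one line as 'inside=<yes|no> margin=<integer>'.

d = (-3, 15),  |d|² = 234;  R = 4+3 = 7,  c = 234−7² = 185
v_rel = (-15, -6),  |v_rel|² = 261;  v_rel·d = (-15)·(-3) + (-6)·(15) = -45
261·t² + 90·t + 185 = 0  ⇒  m = (-45)² − 261·185 = -46260
m = -46260 < 0,  v_rel·d = -45 < 0  ⇒  outside

inside=no margin=-46260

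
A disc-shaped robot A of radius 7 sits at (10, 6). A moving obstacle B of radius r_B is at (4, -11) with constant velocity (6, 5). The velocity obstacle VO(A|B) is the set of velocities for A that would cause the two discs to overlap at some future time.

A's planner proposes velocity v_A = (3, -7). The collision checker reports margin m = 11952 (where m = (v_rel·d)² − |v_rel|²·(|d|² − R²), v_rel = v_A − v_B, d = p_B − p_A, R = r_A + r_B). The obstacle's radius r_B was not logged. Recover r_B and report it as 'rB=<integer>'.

m = 11952
d = (-6, -17);  v_rel = (-3, -12),  |v_rel|² = 153
v_rel×d = (-3)·(-17) − (-12)·(-6) = -21
since m = R²·153 − (-21)²:  R² = (441 + 11952) / 153 = 81
R = √81 = 9  ⇒  r_B = 9 − 7 = 2

rB=2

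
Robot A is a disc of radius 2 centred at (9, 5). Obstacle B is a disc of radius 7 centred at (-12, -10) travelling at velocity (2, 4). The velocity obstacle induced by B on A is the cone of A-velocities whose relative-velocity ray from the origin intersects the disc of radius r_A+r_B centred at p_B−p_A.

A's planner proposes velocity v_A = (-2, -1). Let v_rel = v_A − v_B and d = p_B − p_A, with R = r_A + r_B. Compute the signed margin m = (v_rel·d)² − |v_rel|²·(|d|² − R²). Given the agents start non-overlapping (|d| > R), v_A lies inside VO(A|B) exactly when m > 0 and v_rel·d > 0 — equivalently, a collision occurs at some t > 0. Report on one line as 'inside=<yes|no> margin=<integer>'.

d = (-21, -15),  |d|² = 666;  R = 2+7 = 9,  c = 666−9² = 585
v_rel = (-4, -5),  |v_rel|² = 41;  v_rel·d = (-4)·(-21) + (-5)·(-15) = 159
41·t² − 318·t + 585 = 0  ⇒  m = 159² − 41·585 = 1296
m = 1296 > 0,  v_rel·d = 159 > 0  ⇒  inside

inside=yes margin=1296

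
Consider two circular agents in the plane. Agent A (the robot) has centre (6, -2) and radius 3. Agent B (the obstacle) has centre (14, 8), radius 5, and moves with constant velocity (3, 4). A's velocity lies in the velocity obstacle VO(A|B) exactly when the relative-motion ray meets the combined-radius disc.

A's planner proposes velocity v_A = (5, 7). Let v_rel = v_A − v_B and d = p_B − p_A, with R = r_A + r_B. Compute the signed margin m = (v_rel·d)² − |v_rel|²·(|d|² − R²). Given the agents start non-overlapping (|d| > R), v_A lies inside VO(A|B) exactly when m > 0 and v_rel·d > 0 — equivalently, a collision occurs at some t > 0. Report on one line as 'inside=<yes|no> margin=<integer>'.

d = (8, 10),  |d|² = 164;  R = 3+5 = 8,  c = 164−8² = 100
v_rel = (2, 3),  |v_rel|² = 13;  v_rel·d = (2)·(8) + (3)·(10) = 46
13·t² − 92·t + 100 = 0  ⇒  m = 46² − 13·100 = 816
m = 816 > 0,  v_rel·d = 46 > 0  ⇒  inside

inside=yes margin=816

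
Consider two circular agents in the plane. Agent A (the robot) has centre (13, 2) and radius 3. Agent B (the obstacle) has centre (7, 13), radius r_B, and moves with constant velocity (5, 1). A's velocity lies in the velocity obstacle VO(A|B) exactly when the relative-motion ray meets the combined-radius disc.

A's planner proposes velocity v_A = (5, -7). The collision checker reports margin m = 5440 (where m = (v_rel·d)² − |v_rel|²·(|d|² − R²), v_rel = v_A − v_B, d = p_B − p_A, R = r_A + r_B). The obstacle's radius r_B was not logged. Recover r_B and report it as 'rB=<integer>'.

m = 5440
d = (-6, 11);  v_rel = (0, -8),  |v_rel|² = 64
v_rel×d = (0)·(11) − (-8)·(-6) = -48
since m = R²·64 − (-48)²:  R² = (2304 + 5440) / 64 = 121
R = √121 = 11  ⇒  r_B = 11 − 3 = 8

rB=8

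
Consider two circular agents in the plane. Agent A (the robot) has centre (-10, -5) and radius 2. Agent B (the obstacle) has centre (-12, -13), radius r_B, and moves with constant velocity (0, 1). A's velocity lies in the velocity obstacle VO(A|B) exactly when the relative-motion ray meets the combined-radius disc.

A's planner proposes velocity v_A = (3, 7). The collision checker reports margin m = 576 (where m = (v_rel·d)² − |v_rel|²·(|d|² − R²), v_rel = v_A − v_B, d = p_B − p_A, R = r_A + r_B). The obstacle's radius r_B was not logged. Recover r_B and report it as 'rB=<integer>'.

m = 576
d = (-2, -8);  v_rel = (3, 6),  |v_rel|² = 45
v_rel×d = (3)·(-8) − (6)·(-2) = -12
since m = R²·45 − (-12)²:  R² = (144 + 576) / 45 = 16
R = √16 = 4  ⇒  r_B = 4 − 2 = 2

rB=2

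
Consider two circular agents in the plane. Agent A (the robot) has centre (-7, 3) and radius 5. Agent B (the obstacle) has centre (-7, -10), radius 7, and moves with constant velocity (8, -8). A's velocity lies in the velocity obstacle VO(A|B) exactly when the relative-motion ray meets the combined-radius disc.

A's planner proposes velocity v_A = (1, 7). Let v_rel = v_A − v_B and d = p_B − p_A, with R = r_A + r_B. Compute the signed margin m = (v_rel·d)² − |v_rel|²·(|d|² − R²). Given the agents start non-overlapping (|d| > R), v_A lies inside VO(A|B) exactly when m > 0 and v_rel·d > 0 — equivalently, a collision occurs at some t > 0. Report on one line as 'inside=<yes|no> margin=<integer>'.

d = (0, -13),  |d|² = 169;  R = 5+7 = 12,  c = 169−12² = 25
v_rel = (-7, 15),  |v_rel|² = 274;  v_rel·d = (-7)·(0) + (15)·(-13) = -195
274·t² + 390·t + 25 = 0  ⇒  m = (-195)² − 274·25 = 31175
m = 31175 > 0,  v_rel·d = -195 < 0  ⇒  outside

inside=no margin=31175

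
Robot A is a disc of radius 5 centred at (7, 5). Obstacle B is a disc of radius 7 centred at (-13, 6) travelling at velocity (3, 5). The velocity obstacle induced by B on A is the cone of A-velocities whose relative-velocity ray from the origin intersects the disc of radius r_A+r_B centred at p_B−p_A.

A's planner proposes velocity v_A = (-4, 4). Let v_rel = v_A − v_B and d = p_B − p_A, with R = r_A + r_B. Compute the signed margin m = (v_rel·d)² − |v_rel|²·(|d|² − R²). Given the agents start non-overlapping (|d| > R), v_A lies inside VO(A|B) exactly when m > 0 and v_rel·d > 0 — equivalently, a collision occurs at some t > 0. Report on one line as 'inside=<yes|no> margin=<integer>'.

d = (-20, 1),  |d|² = 401;  R = 5+7 = 12,  c = 401−12² = 257
v_rel = (-7, -1),  |v_rel|² = 50;  v_rel·d = (-7)·(-20) + (-1)·(1) = 139
50·t² − 278·t + 257 = 0  ⇒  m = 139² − 50·257 = 6471
m = 6471 > 0,  v_rel·d = 139 > 0  ⇒  inside

inside=yes margin=6471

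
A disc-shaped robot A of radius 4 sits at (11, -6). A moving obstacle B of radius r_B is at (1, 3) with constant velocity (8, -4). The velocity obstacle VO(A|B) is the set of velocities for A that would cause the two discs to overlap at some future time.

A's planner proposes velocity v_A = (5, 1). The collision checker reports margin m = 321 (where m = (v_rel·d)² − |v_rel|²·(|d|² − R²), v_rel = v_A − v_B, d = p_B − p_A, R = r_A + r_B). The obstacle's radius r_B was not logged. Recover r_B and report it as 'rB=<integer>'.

m = 321
d = (-10, 9);  v_rel = (-3, 5),  |v_rel|² = 34
v_rel×d = (-3)·(9) − (5)·(-10) = 23
since m = R²·34 − 23²:  R² = (529 + 321) / 34 = 25
R = √25 = 5  ⇒  r_B = 5 − 4 = 1

rB=1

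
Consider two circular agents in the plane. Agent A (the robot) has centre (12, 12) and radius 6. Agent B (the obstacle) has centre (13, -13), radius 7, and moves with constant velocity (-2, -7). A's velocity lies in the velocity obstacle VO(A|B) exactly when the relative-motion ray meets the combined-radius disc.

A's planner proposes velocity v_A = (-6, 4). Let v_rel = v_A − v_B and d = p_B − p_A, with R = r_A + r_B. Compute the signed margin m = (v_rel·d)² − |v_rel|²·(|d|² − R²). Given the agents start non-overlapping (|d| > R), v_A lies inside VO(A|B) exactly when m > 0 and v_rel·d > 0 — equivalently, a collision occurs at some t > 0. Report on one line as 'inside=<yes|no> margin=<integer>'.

d = (1, -25),  |d|² = 626;  R = 6+7 = 13,  c = 626−13² = 457
v_rel = (-4, 11),  |v_rel|² = 137;  v_rel·d = (-4)·(1) + (11)·(-25) = -279
137·t² + 558·t + 457 = 0  ⇒  m = (-279)² − 137·457 = 15232
m = 15232 > 0,  v_rel·d = -279 < 0  ⇒  outside

inside=no margin=15232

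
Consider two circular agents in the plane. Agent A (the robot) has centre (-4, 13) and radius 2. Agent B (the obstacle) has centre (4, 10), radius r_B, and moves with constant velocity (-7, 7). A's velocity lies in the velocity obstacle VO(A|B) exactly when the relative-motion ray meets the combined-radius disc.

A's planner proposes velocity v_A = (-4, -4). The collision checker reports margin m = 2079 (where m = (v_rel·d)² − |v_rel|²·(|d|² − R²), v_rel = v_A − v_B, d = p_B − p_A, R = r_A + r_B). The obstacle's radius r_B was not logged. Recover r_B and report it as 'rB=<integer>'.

m = 2079
d = (8, -3);  v_rel = (3, -11),  |v_rel|² = 130
v_rel×d = (3)·(-3) − (-11)·(8) = 79
since m = R²·130 − 79²:  R² = (6241 + 2079) / 130 = 64
R = √64 = 8  ⇒  r_B = 8 − 2 = 6

rB=6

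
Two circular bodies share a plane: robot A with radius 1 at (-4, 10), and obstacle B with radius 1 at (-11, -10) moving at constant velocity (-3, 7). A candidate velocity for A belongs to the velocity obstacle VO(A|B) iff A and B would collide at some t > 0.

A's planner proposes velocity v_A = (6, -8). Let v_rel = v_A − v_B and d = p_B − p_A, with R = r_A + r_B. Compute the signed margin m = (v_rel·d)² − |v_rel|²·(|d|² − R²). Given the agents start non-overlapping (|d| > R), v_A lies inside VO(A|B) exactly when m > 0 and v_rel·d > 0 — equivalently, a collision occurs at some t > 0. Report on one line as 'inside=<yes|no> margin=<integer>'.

d = (-7, -20),  |d|² = 449;  R = 1+1 = 2,  c = 449−2² = 445
v_rel = (9, -15),  |v_rel|² = 306;  v_rel·d = (9)·(-7) + (-15)·(-20) = 237
306·t² − 474·t + 445 = 0  ⇒  m = 237² − 306·445 = -80001
m = -80001 < 0,  v_rel·d = 237 > 0  ⇒  outside

inside=no margin=-80001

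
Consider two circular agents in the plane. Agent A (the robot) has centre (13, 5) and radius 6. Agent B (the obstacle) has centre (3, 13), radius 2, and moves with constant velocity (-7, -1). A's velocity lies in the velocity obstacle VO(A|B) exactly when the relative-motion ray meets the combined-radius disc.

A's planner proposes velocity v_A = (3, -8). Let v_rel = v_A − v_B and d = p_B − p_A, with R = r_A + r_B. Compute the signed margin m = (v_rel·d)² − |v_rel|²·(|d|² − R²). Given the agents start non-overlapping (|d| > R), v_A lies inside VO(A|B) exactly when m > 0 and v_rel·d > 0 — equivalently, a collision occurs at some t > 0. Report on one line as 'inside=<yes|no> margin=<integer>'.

d = (-10, 8),  |d|² = 164;  R = 6+2 = 8,  c = 164−8² = 100
v_rel = (10, -7),  |v_rel|² = 149;  v_rel·d = (10)·(-10) + (-7)·(8) = -156
149·t² + 312·t + 100 = 0  ⇒  m = (-156)² − 149·100 = 9436
m = 9436 > 0,  v_rel·d = -156 < 0  ⇒  outside

inside=no margin=9436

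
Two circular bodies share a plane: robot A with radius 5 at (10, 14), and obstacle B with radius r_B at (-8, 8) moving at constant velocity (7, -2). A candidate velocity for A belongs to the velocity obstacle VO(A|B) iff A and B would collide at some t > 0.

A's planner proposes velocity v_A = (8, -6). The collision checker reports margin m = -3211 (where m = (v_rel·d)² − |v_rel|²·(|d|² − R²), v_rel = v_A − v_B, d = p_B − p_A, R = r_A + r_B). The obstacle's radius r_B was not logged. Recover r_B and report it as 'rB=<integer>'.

m = -3211
d = (-18, -6);  v_rel = (1, -4),  |v_rel|² = 17
v_rel×d = (1)·(-6) − (-4)·(-18) = -78
since m = R²·17 − (-78)²:  R² = (6084 + -3211) / 17 = 169
R = √169 = 13  ⇒  r_B = 13 − 5 = 8

rB=8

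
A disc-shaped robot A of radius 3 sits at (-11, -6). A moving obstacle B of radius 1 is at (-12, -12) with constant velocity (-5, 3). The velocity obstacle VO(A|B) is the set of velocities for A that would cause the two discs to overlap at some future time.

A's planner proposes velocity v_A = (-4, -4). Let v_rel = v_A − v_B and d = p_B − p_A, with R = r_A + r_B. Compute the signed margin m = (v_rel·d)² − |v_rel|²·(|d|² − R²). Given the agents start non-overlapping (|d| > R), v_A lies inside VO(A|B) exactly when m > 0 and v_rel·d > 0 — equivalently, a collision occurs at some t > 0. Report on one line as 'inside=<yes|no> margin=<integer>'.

d = (-1, -6),  |d|² = 37;  R = 3+1 = 4,  c = 37−4² = 21
v_rel = (1, -7),  |v_rel|² = 50;  v_rel·d = (1)·(-1) + (-7)·(-6) = 41
50·t² − 82·t + 21 = 0  ⇒  m = 41² − 50·21 = 631
m = 631 > 0,  v_rel·d = 41 > 0  ⇒  inside

inside=yes margin=631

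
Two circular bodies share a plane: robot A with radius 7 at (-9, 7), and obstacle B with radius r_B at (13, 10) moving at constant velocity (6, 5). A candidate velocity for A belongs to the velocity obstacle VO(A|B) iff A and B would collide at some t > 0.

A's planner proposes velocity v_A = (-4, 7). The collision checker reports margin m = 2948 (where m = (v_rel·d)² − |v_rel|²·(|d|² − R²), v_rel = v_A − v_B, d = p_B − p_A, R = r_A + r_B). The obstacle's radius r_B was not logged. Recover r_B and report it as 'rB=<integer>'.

m = 2948
d = (22, 3);  v_rel = (-10, 2),  |v_rel|² = 104
v_rel×d = (-10)·(3) − (2)·(22) = -74
since m = R²·104 − (-74)²:  R² = (5476 + 2948) / 104 = 81
R = √81 = 9  ⇒  r_B = 9 − 7 = 2

rB=2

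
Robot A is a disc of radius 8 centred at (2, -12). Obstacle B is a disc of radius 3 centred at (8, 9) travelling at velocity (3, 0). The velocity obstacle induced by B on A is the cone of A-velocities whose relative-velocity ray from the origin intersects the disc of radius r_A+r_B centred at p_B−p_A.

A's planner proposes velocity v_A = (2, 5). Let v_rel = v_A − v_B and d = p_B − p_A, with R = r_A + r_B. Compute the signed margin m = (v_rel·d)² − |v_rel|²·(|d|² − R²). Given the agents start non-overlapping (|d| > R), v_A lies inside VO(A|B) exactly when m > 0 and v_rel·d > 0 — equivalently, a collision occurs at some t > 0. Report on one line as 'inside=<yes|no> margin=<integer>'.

d = (6, 21),  |d|² = 477;  R = 8+3 = 11,  c = 477−11² = 356
v_rel = (-1, 5),  |v_rel|² = 26;  v_rel·d = (-1)·(6) + (5)·(21) = 99
26·t² − 198·t + 356 = 0  ⇒  m = 99² − 26·356 = 545
m = 545 > 0,  v_rel·d = 99 > 0  ⇒  inside

inside=yes margin=545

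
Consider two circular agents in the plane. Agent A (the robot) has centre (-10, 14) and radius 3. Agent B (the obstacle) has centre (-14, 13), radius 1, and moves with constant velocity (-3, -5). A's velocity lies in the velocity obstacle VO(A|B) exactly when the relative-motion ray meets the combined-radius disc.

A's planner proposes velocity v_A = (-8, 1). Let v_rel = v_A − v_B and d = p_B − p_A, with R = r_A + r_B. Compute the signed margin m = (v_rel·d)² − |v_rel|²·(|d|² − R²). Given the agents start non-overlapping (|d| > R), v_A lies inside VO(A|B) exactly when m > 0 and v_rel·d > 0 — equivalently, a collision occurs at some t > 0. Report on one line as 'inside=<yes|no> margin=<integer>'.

d = (-4, -1),  |d|² = 17;  R = 3+1 = 4,  c = 17−4² = 1
v_rel = (-5, 6),  |v_rel|² = 61;  v_rel·d = (-5)·(-4) + (6)·(-1) = 14
61·t² − 28·t + 1 = 0  ⇒  m = 14² − 61·1 = 135
m = 135 > 0,  v_rel·d = 14 > 0  ⇒  inside

inside=yes margin=135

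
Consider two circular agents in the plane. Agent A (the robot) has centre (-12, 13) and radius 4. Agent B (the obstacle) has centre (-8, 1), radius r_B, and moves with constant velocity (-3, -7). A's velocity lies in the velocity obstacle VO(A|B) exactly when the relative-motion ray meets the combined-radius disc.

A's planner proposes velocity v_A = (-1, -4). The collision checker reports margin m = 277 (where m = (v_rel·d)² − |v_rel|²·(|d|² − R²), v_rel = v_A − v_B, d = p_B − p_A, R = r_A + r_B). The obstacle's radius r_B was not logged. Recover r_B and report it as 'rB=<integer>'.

m = 277
d = (4, -12);  v_rel = (2, 3),  |v_rel|² = 13
v_rel×d = (2)·(-12) − (3)·(4) = -36
since m = R²·13 − (-36)²:  R² = (1296 + 277) / 13 = 121
R = √121 = 11  ⇒  r_B = 11 − 4 = 7

rB=7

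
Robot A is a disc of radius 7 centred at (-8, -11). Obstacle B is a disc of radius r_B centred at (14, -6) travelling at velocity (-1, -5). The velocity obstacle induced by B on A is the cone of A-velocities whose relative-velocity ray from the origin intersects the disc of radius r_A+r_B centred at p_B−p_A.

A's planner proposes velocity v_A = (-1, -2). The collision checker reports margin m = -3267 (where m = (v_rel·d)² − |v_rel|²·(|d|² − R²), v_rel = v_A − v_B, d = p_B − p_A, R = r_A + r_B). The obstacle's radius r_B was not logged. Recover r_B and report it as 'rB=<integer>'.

m = -3267
d = (22, 5);  v_rel = (0, 3),  |v_rel|² = 9
v_rel×d = (0)·(5) − (3)·(22) = -66
since m = R²·9 − (-66)²:  R² = (4356 + -3267) / 9 = 121
R = √121 = 11  ⇒  r_B = 11 − 7 = 4

rB=4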